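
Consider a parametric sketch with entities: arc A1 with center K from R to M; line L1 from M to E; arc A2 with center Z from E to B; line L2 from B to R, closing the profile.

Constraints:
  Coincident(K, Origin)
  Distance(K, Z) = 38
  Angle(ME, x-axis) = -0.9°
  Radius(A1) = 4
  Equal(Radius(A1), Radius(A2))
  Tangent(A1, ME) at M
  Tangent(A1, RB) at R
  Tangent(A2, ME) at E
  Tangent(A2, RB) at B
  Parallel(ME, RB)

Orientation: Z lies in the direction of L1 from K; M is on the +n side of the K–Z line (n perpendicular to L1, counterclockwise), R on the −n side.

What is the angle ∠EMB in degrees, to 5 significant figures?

11.889°

The slot axis is L1's direction at -0.9°, so u = (cos -0.9°, sin -0.9°) = (0.99988, -0.015707) and n = (−sin -0.9°, cos -0.9°) = (0.015707, 0.99988). K is at the origin and Z lies 38.0 along u from K, so Z = 38.0·u = (37.995, -0.59688). Tangency of A1 to both parallel lines with radius 4.0 puts M and R at K ± 4.0·n: M = (0.062829, 3.9995), R = (-0.062829, -3.9995). Equal radii place E and B the same way about Z: E = Z + 4.0·n = (38.058, 3.4026), B = Z − 4.0·n = (37.932, -4.5964). Then cos ∠EMB = ME·MB / (|ME||MB|), giving 11.889°.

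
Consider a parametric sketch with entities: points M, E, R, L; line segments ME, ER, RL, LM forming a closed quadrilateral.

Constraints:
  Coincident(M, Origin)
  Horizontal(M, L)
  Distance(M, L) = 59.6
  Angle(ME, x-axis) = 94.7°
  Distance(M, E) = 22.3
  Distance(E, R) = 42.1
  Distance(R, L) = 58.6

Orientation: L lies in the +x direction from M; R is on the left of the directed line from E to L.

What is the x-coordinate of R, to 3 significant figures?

29.5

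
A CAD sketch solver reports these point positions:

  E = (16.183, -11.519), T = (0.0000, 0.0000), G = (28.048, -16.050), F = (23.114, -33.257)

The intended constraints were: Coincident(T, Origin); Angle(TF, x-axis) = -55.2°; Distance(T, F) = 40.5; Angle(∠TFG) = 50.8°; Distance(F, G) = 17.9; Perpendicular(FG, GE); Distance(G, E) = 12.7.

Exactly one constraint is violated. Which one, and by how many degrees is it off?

Perpendicular(FG, GE) — off by 4.90°.

T = (0.00, 0.00) ✓; TF at -55.20° ✓; |TF| = 40.50 ✓; ∠TFG = 50.80° ✓; |FG| = 17.90 ✓; ∠(FG, GE) = 85.10° ✗; |GE| = 12.70 ✓.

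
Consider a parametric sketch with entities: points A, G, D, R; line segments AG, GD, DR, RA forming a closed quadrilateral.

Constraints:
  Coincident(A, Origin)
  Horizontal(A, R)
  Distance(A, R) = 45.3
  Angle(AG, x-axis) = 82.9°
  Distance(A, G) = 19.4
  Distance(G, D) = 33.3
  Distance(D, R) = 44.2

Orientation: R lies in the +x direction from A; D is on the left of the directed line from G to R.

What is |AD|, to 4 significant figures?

49.31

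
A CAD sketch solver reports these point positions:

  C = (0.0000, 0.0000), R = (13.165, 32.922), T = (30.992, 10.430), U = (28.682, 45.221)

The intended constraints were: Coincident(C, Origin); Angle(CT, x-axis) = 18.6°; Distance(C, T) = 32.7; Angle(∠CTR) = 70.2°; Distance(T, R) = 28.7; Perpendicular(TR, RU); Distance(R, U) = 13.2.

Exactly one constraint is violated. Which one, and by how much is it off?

Distance(R, U) = 13.2 — off by 6.60.

C = (0.00, 0.00) ✓; CT at 18.60° ✓; |CT| = 32.70 ✓; ∠CTR = 70.20° ✓; |TR| = 28.70 ✓; ∠(TR, RU) = 90.00° ✓; |RU| = 19.80 ✗.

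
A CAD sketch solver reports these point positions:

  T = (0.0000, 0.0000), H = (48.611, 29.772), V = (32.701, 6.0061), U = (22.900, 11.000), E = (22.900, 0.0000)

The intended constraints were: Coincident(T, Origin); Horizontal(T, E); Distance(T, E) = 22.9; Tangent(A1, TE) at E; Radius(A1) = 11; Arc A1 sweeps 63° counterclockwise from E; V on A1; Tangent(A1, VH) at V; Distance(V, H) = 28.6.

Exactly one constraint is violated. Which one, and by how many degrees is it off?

Tangent(A1, VH) at V — off by 6.80°.

T = (0.00, 0.00) ✓; T.y = 0.00, E.y = 0.00 ✓; |TE| = 22.90 ✓; ∠(UE, ET) = 90.00° ✓; |UE| = 11.00 ✓; bearing(U→V) − bearing(U→E) = 63.00° ✓; |UV| = 11.00 ✓; ∠(UV, VH) = 96.80° ✗; |VH| = 28.60 ✓.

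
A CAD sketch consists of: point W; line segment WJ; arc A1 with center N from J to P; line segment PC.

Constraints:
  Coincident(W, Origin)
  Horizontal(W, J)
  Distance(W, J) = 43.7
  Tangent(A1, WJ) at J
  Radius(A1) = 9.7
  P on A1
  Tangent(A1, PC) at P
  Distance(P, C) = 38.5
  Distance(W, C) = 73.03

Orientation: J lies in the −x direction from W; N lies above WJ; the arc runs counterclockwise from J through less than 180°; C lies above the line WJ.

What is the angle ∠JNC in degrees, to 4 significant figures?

163.0°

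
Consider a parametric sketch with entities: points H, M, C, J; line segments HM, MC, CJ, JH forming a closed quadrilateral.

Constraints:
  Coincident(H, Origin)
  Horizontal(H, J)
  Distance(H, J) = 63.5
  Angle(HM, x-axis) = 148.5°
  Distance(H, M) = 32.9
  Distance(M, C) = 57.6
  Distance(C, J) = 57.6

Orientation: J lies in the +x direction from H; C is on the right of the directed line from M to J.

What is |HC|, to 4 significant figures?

27.24

H is at the origin; HJ is horizontal with |HJ| = 63.5 and J in +x, so J = (63.5, 0). HM runs at 148.5° with |HM| = 32.9, so M = (-28.05, 17.19). C is determined by |MC| = 57.6 and |CJ| = 57.6 together: it lies at the intersection of circle(M, 57.6) and circle(J, 57.6). With |MJ| = 93.15, the foot of the radical line on MJ is 46.58 from M and the perpendicular offset is √(57.6² − 46.58²) = 33.89. Taking the right-of-MJ solution: C = (11.47, -24.71).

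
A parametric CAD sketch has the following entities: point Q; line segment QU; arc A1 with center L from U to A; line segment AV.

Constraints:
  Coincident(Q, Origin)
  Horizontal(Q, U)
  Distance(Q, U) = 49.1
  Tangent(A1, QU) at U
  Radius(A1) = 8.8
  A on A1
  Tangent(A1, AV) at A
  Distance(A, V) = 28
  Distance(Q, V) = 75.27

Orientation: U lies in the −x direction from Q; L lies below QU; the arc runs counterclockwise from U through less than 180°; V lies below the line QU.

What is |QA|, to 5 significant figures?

57.327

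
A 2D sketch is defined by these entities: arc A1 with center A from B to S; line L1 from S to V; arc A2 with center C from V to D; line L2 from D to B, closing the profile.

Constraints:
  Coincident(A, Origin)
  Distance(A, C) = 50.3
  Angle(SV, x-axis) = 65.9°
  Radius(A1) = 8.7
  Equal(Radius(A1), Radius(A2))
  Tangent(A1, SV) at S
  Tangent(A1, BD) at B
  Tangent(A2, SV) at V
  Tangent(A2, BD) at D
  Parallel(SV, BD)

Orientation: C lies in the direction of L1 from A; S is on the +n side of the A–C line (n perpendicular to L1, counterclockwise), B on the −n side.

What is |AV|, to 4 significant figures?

51.05

The slot axis is L1's direction at 65.9°, so u = (cos 65.9°, sin 65.9°) = (0.4083, 0.9128) and n = (−sin 65.9°, cos 65.9°) = (-0.9128, 0.4083). A is at the origin and C lies 50.3 along u from A, so C = 50.3·u = (20.54, 45.92). Tangency of A1 to both parallel lines with radius 8.7 puts S and B at A ± 8.7·n: S = (-7.942, 3.552), B = (7.942, -3.552). Equal radii place V and D the same way about C: V = C + 8.7·n = (12.60, 49.47), D = C − 8.7·n = (28.48, 42.36). Then |AV| = |V − A| = 51.05.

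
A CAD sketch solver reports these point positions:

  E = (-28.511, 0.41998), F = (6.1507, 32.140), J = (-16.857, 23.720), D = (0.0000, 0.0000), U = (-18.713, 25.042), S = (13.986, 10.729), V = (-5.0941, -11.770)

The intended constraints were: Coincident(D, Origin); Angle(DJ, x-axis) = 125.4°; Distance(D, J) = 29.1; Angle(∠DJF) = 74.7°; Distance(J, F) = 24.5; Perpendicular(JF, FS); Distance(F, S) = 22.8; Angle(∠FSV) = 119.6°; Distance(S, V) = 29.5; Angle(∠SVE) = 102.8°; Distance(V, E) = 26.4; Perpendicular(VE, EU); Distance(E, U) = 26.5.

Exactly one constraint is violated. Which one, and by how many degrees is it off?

Perpendicular(VE, EU) — off by 5.80°.

D = (0.00, 0.00) ✓; DJ at 125.4° ✓; |DJ| = 29.10 ✓; ∠DJF = 74.70° ✓; |JF| = 24.50 ✓; ∠(JF, FS) = 90.00° ✓; |FS| = 22.80 ✓; ∠FSV = 119.6° ✓; |SV| = 29.50 ✓; ∠SVE = 102.8° ✓; |VE| = 26.40 ✓; ∠(VE, EU) = 84.20° ✗; |EU| = 26.50 ✓.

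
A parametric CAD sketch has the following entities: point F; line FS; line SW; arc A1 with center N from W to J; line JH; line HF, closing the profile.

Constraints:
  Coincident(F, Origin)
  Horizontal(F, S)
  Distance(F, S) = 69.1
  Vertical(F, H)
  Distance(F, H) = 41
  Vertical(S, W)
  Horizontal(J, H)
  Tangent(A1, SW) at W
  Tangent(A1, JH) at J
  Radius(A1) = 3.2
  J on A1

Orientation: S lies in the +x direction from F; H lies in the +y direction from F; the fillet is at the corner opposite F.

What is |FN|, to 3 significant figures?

76.0

FH is vertical with |FH| = 41.0 and H on the +y side, so H = (0.00, 41.0). The virtual corner opposite F is at (69.1, 41.0). Tangency of A1 to SW means the radius NW is perpendicular to SW and tangency of A1 to JH means the radius NJ is perpendicular to JH, with radius 3.2, so the center N sits 3.2 in from both sides at N = (65.9, 37.8). Then |FN| = |N − F| = 76.0.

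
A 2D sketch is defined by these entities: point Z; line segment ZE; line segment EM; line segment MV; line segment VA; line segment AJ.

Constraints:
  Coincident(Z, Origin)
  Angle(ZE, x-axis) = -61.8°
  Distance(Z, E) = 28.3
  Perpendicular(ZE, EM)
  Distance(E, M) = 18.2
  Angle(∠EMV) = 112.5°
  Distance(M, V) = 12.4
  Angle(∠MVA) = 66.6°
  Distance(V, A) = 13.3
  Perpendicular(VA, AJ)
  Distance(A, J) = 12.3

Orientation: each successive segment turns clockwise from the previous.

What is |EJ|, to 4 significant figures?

9.896

Z is at the origin; ZE runs at -61.8° with length 28.3, so E = (13.37, -24.94). ZE ⟂ EM, so EM runs at -151.8°; with |EM| = 18.2, M = (-2.667, -33.54). ∠EMV = 112.5° gives MV at 140.7° from the x-axis; with |MV| = 12.4, V = (-12.26, -25.69). ∠MVA = 66.6° gives VA at 27.30° from the x-axis; with |VA| = 13.3, A = (-0.4435, -19.59). VA ⟂ AJ, so AJ runs at -62.70°; with |AJ| = 12.3, J = (5.198, -30.52). Then |EJ| = |J − E| = 9.896.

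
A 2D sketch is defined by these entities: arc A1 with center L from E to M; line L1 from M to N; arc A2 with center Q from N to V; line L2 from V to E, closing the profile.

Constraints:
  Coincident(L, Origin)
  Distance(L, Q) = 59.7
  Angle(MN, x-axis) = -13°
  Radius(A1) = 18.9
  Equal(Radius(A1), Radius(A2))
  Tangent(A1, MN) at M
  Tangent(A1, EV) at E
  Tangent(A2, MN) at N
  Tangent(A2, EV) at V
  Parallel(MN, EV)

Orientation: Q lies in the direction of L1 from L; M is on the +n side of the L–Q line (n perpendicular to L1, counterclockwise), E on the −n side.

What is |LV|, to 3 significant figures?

62.6

The slot axis is L1's direction at -13.0°, so u = (cos -13.0°, sin -13.0°) = (0.974, -0.225) and n = (−sin -13.0°, cos -13.0°) = (0.225, 0.974). L is at the origin and Q lies 59.7 along u from L, so Q = 59.7·u = (58.2, -13.4). Tangency of A1 to both parallel lines with radius 18.9 puts M and E at L ± 18.9·n: M = (4.25, 18.4), E = (-4.25, -18.4). Equal radii place N and V the same way about Q: N = Q + 18.9·n = (62.4, 4.99), V = Q − 18.9·n = (53.9, -31.8). Then |LV| = |V − L| = 62.6.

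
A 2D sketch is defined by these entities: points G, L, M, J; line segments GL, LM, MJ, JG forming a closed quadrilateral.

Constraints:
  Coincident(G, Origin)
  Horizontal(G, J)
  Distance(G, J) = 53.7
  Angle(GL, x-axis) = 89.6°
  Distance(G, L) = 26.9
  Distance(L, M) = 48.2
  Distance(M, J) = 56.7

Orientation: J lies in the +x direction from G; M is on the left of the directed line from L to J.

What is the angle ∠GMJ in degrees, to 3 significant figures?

50.3°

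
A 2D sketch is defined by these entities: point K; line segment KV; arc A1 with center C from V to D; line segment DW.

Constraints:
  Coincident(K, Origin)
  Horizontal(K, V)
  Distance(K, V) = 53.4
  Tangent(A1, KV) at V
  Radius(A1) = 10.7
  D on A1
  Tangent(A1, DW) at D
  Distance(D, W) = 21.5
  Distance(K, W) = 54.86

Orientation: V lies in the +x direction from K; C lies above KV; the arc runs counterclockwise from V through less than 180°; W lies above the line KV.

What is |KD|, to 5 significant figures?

63.215

Checks: |KV| = 53.40 ✓; |CD| = 10.70 ✓; ∠(CD, DW) = 90.00° ✓; |DW| = 21.50 ✓; |KW| = 54.86 ✓.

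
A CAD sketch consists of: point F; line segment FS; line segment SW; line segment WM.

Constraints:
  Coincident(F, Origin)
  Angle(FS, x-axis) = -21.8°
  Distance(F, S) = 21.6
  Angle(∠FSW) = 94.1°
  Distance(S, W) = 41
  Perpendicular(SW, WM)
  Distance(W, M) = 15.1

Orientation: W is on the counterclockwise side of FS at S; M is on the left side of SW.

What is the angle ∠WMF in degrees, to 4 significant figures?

98.61°

F is at the origin; FS runs at -21.8° with length 21.6, so S = 21.6·(cos -21.8°, sin -21.8°) = (20.06, -8.022). ∠FSW = 94.1°, so SW runs at -21.8° + (180° − 94.1°) = 64.10° from the x-axis; with |SW| = 41.0, W = S + 41.0·(cos 64.10°, sin 64.10°) = (37.96, 28.86). The perpendicularity gives WM at right angles to SW; with |WM| = 15.1 on the left of SW, M = W + 15.1·(-0.8996, 0.4368) = (24.38, 35.46). Then cos ∠WMF = MW·MF / (|MW||MF|), giving 98.61°.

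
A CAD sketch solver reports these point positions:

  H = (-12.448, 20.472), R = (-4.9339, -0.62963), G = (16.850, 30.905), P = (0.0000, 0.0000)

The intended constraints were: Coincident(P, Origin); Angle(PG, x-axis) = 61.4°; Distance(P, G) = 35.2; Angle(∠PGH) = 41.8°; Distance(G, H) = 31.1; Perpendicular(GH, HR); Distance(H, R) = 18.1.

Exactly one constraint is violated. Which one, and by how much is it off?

Distance(H, R) = 18.1 — off by 4.30.

P = (0.00, 0.00) ✓; PG at 61.40° ✓; |PG| = 35.20 ✓; ∠PGH = 41.80° ✓; |GH| = 31.10 ✓; ∠(GH, HR) = 90.00° ✓; |HR| = 22.40 ✗.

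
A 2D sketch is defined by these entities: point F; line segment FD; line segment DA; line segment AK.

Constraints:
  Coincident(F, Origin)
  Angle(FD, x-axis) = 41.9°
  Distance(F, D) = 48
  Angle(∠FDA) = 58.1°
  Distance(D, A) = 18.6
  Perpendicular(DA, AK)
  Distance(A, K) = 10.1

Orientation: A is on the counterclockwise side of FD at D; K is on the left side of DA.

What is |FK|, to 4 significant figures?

31.39

F is at the origin; FD runs at 41.9° with length 48.0, so D = 48.0·(cos 41.9°, sin 41.9°) = (35.73, 32.06). ∠FDA = 58.1°, so DA runs at 41.9° + (180° − 58.1°) = 163.8° from the x-axis; with |DA| = 18.6, A = D + 18.6·(cos 163.8°, sin 163.8°) = (17.87, 37.25). DA is perpendicular to AK; with |AK| = 10.1 on the left of DA, K = A + 10.1·(-0.2790, -0.9603) = (15.05, 27.55). Then |FK| = |K − F| = 31.39.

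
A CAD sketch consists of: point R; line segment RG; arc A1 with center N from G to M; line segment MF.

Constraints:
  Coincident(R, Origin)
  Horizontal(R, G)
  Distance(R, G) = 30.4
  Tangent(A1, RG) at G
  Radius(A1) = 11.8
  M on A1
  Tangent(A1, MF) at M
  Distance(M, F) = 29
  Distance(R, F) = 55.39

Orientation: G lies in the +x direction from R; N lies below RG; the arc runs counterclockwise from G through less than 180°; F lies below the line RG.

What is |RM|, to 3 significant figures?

27.0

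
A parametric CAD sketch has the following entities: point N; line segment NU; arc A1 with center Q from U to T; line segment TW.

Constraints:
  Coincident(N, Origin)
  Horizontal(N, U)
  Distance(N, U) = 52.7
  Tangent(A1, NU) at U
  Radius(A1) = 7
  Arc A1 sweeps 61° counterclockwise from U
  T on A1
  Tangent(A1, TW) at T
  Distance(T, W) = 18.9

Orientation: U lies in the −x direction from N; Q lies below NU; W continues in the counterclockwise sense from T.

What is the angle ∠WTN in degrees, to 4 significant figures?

122.5°

N is at the origin; NU is horizontal with |NU| = 52.7 and U on the −x side, so U = (-52.70, 0.000). Tangency of A1 to NU means the radius QU is perpendicular to NU, so Q = U + (0, -7) = (-52.70, -7.000). On A1, U sits at bearing 90° from Q; a 61° counterclockwise sweep puts T at bearing 151°, so T = Q + 7.0·(cos 151°, sin 151°) = (-58.82, -3.606). A1 meets TW tangentially, so QT is at right angles to TW, so TW runs along (−sin 151°, cos 151°); with |TW| = 18.9, W = (-67.99, -20.14). Then cos ∠WTN = TW·TN / (|TW||TN|), giving 122.5°.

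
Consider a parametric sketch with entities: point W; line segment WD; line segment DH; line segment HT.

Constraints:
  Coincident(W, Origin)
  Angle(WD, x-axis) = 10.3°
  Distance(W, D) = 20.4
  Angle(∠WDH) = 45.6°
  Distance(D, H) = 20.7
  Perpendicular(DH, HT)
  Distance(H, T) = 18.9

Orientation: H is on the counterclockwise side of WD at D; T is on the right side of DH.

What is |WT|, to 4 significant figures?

34.09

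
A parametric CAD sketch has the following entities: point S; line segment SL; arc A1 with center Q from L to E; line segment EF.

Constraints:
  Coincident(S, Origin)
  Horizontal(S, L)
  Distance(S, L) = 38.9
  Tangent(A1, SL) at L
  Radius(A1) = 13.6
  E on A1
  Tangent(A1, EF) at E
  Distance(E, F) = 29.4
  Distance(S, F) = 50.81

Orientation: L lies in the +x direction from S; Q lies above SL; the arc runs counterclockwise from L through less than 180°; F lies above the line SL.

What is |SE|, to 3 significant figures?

53.6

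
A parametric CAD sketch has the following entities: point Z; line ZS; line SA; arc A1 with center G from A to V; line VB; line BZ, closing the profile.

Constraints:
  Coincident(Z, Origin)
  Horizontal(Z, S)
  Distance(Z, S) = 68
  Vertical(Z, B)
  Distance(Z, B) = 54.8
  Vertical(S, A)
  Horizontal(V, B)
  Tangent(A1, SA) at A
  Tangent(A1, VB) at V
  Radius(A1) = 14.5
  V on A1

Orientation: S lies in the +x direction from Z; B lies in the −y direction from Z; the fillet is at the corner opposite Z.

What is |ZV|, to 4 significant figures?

76.59

Z is at the origin; ZS is horizontal with |ZS| = 68.0 and S on the +x side, so S = (68.00, 0.000). ZB is vertical with |ZB| = 54.8 and B on the −y side, so B = (0.000, -54.80). The virtual corner opposite Z is at (68.00, -54.80). Since A1 is tangent to SA there, GA ⟂ SA and the tangent condition forces GV to be normal to VB, with radius 14.5, so the center G sits 14.5 in from both sides at G = (53.50, -40.30). That places the tangent points at A = (68.00, -40.30) on SA and V = (53.50, -54.80) on VB. Then |ZV| = |V − Z| = 76.59.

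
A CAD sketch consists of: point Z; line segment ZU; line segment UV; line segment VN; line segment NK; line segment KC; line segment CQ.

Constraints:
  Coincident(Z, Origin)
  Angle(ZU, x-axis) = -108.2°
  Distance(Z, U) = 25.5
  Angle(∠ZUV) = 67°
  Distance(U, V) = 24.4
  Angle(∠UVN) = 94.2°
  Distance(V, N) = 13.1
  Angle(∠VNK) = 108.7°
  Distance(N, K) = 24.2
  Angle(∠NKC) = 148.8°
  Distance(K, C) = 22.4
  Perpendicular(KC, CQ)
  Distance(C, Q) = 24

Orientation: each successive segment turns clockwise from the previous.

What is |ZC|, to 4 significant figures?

29.37

∠VNK = 108.7° gives NK at -18.30° from the x-axis; with |NK| = 24.2, K = (4.536, -5.289). ∠NKC = 148.8° gives KC at -49.50° from the x-axis; with |KC| = 22.4, C = (19.08, -22.32). Then |ZC| = |C − Z| = 29.37.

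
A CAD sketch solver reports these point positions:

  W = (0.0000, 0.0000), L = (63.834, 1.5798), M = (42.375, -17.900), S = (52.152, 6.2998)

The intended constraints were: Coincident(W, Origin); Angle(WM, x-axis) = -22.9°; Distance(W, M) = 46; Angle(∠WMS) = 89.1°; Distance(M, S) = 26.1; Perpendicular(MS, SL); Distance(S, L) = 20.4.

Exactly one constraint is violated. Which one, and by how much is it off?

Distance(S, L) = 20.4 — off by 7.80.

W = (0.00, 0.00) ✓; WM at -22.90° ✓; |WM| = 46.00 ✓; ∠WMS = 89.10° ✓; |MS| = 26.10 ✓; ∠(MS, SL) = 90.00° ✓; |SL| = 12.60 ✗.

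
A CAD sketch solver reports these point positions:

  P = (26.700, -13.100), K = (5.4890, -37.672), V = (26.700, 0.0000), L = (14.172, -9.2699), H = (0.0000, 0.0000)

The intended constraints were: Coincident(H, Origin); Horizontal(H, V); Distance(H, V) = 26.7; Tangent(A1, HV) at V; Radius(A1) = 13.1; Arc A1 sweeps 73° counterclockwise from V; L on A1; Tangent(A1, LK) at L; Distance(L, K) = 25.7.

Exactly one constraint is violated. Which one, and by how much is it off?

Distance(L, K) = 25.7 — off by 4.00.

H = (0.00, 0.00) ✓; H.y = 0.00, V.y = 0.00 ✓; |HV| = 26.70 ✓; ∠(PV, VH) = 90.00° ✓; |PV| = 13.10 ✓; bearing(P→L) − bearing(P→V) = 73.00° ✓; |PL| = 13.10 ✓; ∠(PL, LK) = 90.00° ✓; |LK| = 29.70 ✗.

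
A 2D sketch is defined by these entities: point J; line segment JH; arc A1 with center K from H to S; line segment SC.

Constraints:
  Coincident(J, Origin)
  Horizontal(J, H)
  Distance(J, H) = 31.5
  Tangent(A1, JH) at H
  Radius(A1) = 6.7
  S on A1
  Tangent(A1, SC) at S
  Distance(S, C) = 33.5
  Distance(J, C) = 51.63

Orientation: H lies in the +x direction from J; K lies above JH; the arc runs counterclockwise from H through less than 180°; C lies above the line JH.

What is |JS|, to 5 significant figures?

38.904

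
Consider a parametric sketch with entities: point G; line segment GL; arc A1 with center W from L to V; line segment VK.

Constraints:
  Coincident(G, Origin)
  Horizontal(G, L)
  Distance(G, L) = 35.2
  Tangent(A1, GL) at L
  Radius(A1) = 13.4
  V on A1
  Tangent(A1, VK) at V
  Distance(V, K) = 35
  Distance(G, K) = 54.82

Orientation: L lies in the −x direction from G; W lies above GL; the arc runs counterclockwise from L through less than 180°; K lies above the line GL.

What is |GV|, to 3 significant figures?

26.1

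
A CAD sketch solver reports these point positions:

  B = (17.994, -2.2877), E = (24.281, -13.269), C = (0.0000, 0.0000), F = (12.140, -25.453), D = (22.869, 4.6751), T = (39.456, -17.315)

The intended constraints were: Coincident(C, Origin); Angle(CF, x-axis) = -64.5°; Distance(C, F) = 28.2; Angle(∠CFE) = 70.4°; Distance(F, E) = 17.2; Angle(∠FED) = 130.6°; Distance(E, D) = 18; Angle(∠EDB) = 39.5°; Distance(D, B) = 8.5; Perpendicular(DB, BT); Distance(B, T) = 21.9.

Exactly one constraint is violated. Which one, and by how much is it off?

Distance(B, T) = 21.9 — off by 4.30.

C = (0.00, 0.00) ✓; CF at -64.50° ✓; |CF| = 28.20 ✓; ∠CFE = 70.40° ✓; |FE| = 17.20 ✓; ∠FED = 130.6° ✓; |ED| = 18.00 ✓; ∠EDB = 39.50° ✓; |DB| = 8.500 ✓; ∠(DB, BT) = 90.00° ✓; |BT| = 26.20 ✗.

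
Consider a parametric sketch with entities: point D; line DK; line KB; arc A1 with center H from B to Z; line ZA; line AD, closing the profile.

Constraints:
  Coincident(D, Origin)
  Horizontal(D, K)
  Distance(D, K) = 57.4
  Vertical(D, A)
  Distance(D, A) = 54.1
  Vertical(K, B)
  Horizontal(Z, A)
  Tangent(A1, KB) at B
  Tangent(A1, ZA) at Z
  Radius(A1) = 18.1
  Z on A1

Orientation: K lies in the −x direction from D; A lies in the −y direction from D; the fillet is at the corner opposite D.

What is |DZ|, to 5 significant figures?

66.868

The virtual corner opposite D is at (-57.400, -54.100). Tangency of A1 to KB means the radius HB is perpendicular to KB and the tangent condition forces HZ to be normal to ZA, with radius 18.1, so the center H sits 18.1 in from both sides at H = (-39.300, -36.000). That places the tangent points at B = (-57.400, -36.000) on KB and Z = (-39.300, -54.100) on ZA. Then |DZ| = |Z − D| = 66.868.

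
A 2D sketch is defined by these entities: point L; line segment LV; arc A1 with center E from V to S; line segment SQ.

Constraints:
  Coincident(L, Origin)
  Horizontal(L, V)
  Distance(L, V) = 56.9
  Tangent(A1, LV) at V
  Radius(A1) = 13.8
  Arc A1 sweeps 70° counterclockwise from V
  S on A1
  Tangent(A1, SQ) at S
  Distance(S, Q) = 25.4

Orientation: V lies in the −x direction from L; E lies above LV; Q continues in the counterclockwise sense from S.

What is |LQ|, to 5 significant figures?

48.247

L is at the origin; L and V share the same y with |LV| = 56.9 and V on the −x side, so V = (-56.900, 0.0000). Since A1 is tangent to LV there, EV ⟂ LV, so E = V + (0, 13.8) = (-56.900, 13.800). On A1, V sits at bearing -90° from E; a 70° counterclockwise sweep puts S at bearing -20°, so S = E + 13.8·(cos -20°, sin -20°) = (-43.932, 9.0801). Since A1 is tangent to SQ there, ES ⟂ SQ, so SQ runs along (−sin -20°, cos -20°); with |SQ| = 25.4, Q = (-35.245, 32.948). Then |LQ| = |Q − L| = 48.247.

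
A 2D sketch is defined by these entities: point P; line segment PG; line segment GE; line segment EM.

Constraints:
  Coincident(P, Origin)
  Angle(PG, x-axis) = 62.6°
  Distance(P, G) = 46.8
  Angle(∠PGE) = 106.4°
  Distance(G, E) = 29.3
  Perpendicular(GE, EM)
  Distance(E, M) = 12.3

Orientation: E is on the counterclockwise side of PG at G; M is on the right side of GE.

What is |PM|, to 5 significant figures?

71.266

P is at the origin; PG runs at 62.6° with length 46.8, so G = 46.8·(cos 62.6°, sin 62.6°) = (21.537, 41.550). ∠PGE = 106.4°, so GE runs at 62.6° + (180° − 106.4°) = 136.20° from the x-axis; with |GE| = 29.3, E = G + 29.3·(cos 136.20°, sin 136.20°) = (0.38978, 61.830). GE ⟂ EM; with |EM| = 12.3 on the right of GE, M = E + 12.3·(0.69214, 0.72176) = (8.9031, 70.707). Then |PM| = |M − P| = 71.266.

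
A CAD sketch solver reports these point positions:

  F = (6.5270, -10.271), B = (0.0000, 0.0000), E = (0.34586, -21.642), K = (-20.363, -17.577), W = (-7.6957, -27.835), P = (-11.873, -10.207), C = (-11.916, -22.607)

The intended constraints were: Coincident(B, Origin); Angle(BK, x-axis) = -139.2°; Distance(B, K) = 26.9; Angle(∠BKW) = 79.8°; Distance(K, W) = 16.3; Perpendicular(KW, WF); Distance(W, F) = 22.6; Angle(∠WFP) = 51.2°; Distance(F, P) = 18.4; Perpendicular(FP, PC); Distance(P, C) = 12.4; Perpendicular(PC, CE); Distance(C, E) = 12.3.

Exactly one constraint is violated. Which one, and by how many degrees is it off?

Perpendicular(PC, CE) — off by 4.70°.

B = (0.00, 0.00) ✓; BK at -139.2° ✓; |BK| = 26.90 ✓; ∠BKW = 79.80° ✓; |KW| = 16.30 ✓; ∠(KW, WF) = 90.00° ✓; |WF| = 22.60 ✓; ∠WFP = 51.20° ✓; |FP| = 18.40 ✓; ∠(FP, PC) = 90.00° ✓; |PC| = 12.40 ✓; ∠(PC, CE) = 94.70° ✗; |CE| = 12.30 ✓.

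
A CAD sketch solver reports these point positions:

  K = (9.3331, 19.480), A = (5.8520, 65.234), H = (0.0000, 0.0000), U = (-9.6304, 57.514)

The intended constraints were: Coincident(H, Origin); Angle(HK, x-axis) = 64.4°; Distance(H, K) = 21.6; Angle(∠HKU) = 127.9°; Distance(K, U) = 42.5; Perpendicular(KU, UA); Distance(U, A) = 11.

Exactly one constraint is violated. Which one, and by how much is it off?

Distance(U, A) = 11 — off by 6.30.

H = (0.00, 0.00) ✓; HK at 64.40° ✓; |HK| = 21.60 ✓; ∠HKU = 127.9° ✓; |KU| = 42.50 ✓; ∠(KU, UA) = 90.00° ✓; |UA| = 17.30 ✗.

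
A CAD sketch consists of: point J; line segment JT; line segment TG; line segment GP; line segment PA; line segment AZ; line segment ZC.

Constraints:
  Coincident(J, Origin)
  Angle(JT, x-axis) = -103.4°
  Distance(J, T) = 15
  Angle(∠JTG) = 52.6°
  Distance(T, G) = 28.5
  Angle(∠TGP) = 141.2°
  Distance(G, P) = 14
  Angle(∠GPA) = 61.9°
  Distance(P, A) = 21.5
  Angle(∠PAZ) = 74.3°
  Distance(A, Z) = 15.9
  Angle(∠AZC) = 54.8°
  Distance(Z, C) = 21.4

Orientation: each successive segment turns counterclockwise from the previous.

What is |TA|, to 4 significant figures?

26.11

J is at the origin; JT runs at -103.4° with length 15.0, so T = (-3.476, -14.59). ∠JTG = 52.6° gives TG at 24.00° from the x-axis; with |TG| = 28.5, G = (22.56, -3.000). ∠TGP = 141.2° gives GP at 62.80° from the x-axis; with |GP| = 14.0, P = (28.96, 9.452). ∠GPA = 61.9° gives PA at -179.1° from the x-axis; with |PA| = 21.5, A = (7.462, 9.114). Then |TA| = |A − T| = 26.11.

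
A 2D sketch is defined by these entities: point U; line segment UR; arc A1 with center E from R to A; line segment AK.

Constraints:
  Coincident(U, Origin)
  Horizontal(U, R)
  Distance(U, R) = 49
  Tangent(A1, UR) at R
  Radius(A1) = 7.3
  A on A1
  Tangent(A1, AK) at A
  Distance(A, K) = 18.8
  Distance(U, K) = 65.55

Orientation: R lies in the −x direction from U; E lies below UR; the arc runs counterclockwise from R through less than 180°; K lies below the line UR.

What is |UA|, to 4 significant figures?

56.26

Checks: ∠(ER, RU) = 90.00° ✓; |ER| = 7.300 ✓; |EA| = 7.300 ✓; ∠(EA, AK) = 90.00° ✓; |AK| = 18.80 ✓; |UK| = 65.55 ✓.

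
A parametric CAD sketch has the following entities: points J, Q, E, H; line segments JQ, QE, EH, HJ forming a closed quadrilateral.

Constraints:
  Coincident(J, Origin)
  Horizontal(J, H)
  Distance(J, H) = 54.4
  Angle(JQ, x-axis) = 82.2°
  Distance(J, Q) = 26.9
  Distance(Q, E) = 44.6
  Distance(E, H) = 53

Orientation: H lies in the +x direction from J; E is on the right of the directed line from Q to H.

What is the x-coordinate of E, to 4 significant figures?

4.529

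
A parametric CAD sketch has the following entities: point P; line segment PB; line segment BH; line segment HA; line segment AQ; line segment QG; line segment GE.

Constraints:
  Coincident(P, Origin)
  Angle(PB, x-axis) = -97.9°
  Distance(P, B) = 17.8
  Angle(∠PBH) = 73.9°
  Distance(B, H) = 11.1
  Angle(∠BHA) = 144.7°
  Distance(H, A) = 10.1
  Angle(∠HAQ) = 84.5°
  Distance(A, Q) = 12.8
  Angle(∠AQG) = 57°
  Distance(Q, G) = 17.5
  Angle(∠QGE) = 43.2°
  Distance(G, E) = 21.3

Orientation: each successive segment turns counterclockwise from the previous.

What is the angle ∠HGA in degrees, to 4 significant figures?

13.90°

P is at the origin; PB runs at -97.9° with length 17.8, so B = (-2.447, -17.63). ∠PBH = 73.9° gives BH at 8.200° from the x-axis; with |BH| = 11.1, H = (8.540, -16.05). ∠BHA = 144.7° gives HA at 43.50° from the x-axis; with |HA| = 10.1, A = (15.87, -9.096). ∠HAQ = 84.5° gives AQ at 139.0° from the x-axis; with |AQ| = 12.8, Q = (6.206, -0.6980). ∠AQG = 57.0° gives QG at -98.00° from the x-axis; with |QG| = 17.5, G = (3.770, -18.03). Then cos ∠HGA = GH·GA / (|GH||GA|), giving 13.90°.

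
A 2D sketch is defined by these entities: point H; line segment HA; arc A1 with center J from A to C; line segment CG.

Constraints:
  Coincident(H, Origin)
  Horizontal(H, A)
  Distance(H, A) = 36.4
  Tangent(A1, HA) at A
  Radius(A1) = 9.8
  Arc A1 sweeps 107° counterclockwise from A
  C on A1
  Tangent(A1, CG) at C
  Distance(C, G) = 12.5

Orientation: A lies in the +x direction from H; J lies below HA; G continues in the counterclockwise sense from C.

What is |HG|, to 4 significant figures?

39.34

On A1, A sits at bearing 90° from J; a 107° counterclockwise sweep puts C at bearing 197°, so C = J + 9.8·(cos 197°, sin 197°) = (27.03, -12.67). Since A1 is tangent to CG there, JC ⟂ CG, so CG runs along (−sin 197°, cos 197°); with |CG| = 12.5, G = (30.68, -24.62). Then |HG| = |G − H| = 39.34.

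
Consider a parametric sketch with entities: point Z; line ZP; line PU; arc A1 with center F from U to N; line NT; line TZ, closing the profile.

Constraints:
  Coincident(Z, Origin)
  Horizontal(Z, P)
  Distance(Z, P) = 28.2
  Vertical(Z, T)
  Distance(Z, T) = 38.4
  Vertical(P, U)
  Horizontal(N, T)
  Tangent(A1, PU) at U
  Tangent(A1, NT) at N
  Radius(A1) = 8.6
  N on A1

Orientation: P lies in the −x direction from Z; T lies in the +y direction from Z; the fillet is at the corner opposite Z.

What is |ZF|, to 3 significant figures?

35.7

Z and T share the same x with |ZT| = 38.4 and T on the +y side, so T = (0.00, 38.4). The virtual corner opposite Z is at (-28.2, 38.4). Tangency of A1 to PU means the radius FU is perpendicular to PU and tangency of A1 to NT means the radius FN is perpendicular to NT, with radius 8.6, so the center F sits 8.6 in from both sides at F = (-19.6, 29.8). Then |ZF| = |F − Z| = 35.7.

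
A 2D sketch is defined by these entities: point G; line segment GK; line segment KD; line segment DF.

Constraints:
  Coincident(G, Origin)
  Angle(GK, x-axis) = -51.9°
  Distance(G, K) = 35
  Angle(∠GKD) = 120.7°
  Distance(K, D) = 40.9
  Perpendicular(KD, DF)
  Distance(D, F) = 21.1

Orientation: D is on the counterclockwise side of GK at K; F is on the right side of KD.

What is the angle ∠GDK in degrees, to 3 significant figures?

27.1°

G is at the origin; GK runs at -51.9° with length 35.0, so K = 35.0·(cos -51.9°, sin -51.9°) = (21.6, -27.5). ∠GKD = 120.7°, so KD runs at -51.9° + (180° − 120.7°) = 7.40° from the x-axis; with |KD| = 40.9, D = K + 40.9·(cos 7.40°, sin 7.40°) = (62.2, -22.3). Then cos ∠GDK = DG·DK / (|DG||DK|), giving 27.1°.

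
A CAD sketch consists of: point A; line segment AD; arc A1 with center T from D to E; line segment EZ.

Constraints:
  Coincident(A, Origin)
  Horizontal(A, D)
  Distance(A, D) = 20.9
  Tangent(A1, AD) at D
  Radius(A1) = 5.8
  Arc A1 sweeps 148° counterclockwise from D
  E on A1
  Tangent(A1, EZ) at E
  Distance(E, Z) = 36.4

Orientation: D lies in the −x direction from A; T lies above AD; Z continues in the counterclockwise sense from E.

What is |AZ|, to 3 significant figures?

57.2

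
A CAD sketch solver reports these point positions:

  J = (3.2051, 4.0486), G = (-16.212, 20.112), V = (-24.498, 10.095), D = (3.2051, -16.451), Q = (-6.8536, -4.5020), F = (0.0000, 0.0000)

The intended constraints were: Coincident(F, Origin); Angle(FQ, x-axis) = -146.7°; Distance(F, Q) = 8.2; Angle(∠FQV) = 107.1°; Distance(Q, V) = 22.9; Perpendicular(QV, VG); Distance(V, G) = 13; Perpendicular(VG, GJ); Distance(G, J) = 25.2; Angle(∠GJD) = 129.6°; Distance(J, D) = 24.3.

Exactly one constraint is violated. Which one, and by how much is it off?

Distance(J, D) = 24.3 — off by 3.80.

F = (0.00, 0.00) ✓; FQ at -146.7° ✓; |FQ| = 8.200 ✓; ∠FQV = 107.1° ✓; |QV| = 22.90 ✓; ∠(QV, VG) = 90.00° ✓; |VG| = 13.00 ✓; ∠(VG, GJ) = 90.00° ✓; |GJ| = 25.20 ✓; ∠GJD = 129.6° ✓; |JD| = 20.50 ✗.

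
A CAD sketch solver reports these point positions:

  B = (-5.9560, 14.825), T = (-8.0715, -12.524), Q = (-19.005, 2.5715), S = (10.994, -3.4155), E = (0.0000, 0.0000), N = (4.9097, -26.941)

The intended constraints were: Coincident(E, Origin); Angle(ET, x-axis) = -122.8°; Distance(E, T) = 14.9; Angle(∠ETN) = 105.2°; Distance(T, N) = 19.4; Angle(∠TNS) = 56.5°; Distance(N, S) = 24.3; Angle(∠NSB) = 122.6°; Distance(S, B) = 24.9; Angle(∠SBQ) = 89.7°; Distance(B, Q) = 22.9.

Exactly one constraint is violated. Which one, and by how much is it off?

Distance(B, Q) = 22.9 — off by 5.00.

E = (0.00, 0.00) ✓; ET at -122.8° ✓; |ET| = 14.90 ✓; ∠ETN = 105.2° ✓; |TN| = 19.40 ✓; ∠TNS = 56.50° ✓; |NS| = 24.30 ✓; ∠NSB = 122.6° ✓; |SB| = 24.90 ✓; ∠SBQ = 89.70° ✓; |BQ| = 17.90 ✗.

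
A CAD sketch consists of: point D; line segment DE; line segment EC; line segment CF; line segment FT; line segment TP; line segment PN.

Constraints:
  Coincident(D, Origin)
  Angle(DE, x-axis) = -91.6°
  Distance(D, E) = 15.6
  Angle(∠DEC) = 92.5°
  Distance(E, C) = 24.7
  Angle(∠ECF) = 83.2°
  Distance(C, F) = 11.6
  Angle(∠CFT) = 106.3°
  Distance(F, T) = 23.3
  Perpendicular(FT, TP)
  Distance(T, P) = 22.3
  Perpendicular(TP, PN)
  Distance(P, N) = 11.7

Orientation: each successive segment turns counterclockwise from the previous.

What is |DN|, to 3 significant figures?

25.7

D is at the origin; DE runs at -91.6° with length 15.6, so E = (-0.436, -15.6). ∠DEC = 92.5° gives EC at -4.10° from the x-axis; with |EC| = 24.7, C = (24.2, -17.4). ∠ECF = 83.2° gives CF at 92.7° from the x-axis; with |CF| = 11.6, F = (23.7, -5.77). ∠CFT = 106.3° gives FT at 166° from the x-axis; with |FT| = 23.3, T = (1.01, -0.294). FT is perpendicular to TP, so TP runs at -104°; with |TP| = 22.3, P = (-4.24, -22.0). The perpendicularity gives PN at right angles to TP, so PN runs at -13.6°; with |PN| = 11.7, N = (7.14, -24.7). Then |DN| = |N − D| = 25.7.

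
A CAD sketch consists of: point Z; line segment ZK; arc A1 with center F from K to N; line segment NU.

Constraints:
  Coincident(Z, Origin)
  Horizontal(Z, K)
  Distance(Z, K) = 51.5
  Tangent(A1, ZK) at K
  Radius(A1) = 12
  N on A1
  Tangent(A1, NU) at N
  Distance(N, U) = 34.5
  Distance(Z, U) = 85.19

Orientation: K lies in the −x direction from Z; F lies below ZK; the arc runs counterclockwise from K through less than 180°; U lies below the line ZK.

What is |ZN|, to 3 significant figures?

63.1

Checks: |FN| = 12.00 ✓; ∠(FN, NU) = 90.00° ✓; |NU| = 34.50 ✓; |ZU| = 85.19 ✓.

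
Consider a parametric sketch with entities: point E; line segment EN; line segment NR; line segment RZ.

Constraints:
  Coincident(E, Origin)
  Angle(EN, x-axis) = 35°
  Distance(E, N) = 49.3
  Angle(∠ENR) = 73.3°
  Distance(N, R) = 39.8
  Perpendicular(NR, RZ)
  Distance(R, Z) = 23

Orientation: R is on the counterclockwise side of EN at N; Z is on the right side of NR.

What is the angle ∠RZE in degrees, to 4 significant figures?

20.05°

E is at the origin; EN runs at 35.0° with length 49.3, so N = 49.3·(cos 35.0°, sin 35.0°) = (40.38, 28.28). ∠ENR = 73.3°, so NR runs at 35.0° + (180° − 73.3°) = 141.7° from the x-axis; with |NR| = 39.8, R = N + 39.8·(cos 141.7°, sin 141.7°) = (9.150, 52.94). NR is perpendicular to RZ; with |RZ| = 23.0 on the right of NR, Z = R + 23.0·(0.6198, 0.7848) = (23.41, 70.99). Then cos ∠RZE = ZR·ZE / (|ZR||ZE|), giving 20.05°.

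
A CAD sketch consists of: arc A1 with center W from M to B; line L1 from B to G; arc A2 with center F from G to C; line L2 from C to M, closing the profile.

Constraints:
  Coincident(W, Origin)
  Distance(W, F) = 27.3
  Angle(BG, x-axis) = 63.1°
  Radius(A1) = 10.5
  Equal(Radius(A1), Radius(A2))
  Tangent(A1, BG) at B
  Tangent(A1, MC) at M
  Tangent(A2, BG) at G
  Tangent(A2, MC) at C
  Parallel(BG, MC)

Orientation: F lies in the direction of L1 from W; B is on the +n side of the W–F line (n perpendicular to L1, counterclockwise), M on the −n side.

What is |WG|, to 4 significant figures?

29.25

Tangency of A1 to both parallel lines with radius 10.5 puts B and M at W ± 10.5·n: B = (-9.364, 4.751), M = (9.364, -4.751). Equal radii place G and C the same way about F: G = F + 10.5·n = (2.988, 29.10), C = F − 10.5·n = (21.72, 19.60). Then |WG| = |G − W| = 29.25.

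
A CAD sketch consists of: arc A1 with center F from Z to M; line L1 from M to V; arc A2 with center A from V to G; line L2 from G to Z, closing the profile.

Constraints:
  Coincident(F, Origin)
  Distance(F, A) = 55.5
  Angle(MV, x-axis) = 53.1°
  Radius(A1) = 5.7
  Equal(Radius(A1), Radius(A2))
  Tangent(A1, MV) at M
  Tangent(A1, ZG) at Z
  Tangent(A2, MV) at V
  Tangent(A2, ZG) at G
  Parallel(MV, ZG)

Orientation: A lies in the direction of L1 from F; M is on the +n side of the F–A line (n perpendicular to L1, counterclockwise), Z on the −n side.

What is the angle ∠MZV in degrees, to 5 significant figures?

78.393°

The slot axis is L1's direction at 53.1°, so u = (cos 53.1°, sin 53.1°) = (0.60042, 0.79968) and n = (−sin 53.1°, cos 53.1°) = (-0.79968, 0.60042). F is at the origin and A lies 55.5 along u from F, so A = 55.5·u = (33.323, 44.382). Tangency of A1 to both parallel lines with radius 5.7 puts M and Z at F ± 5.7·n: M = (-4.5582, 3.4224), Z = (4.5582, -3.4224). Equal radii place V and G the same way about A: V = A + 5.7·n = (28.765, 47.805), G = A − 5.7·n = (37.882, 40.960). Then cos ∠MZV = ZM·ZV / (|ZM||ZV|), giving 78.393°.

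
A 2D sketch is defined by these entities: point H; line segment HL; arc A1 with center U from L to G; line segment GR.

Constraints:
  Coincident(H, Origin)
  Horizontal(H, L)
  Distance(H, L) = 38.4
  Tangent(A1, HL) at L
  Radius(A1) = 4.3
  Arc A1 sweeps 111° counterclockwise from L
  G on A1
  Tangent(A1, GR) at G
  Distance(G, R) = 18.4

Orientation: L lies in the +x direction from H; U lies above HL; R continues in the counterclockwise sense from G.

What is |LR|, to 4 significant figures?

23.16

H is at the origin; HL is horizontal with |HL| = 38.4 and L on the +x side, so L = (38.40, 0.000). Tangency of A1 to HL means the radius UL is perpendicular to HL, so U = L + (0, 4.3) = (38.40, 4.300). On A1, L sits at bearing -90° from U; a 111° counterclockwise sweep puts G at bearing 21°, so G = U + 4.3·(cos 21°, sin 21°) = (42.41, 5.841). Tangency of A1 to GR means the radius UG is perpendicular to GR, so GR runs along (−sin 21°, cos 21°); with |GR| = 18.4, R = (35.82, 23.02). Then |LR| = |R − L| = 23.16.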